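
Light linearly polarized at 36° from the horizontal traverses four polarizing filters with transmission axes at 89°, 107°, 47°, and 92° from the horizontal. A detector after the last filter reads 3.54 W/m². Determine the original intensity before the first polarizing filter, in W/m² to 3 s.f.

By Malus's law, I₁ = I₀ cos²(89° − 36°) = I₀ cos²(53°) = 0.3622 I₀.
I₂ = I₁ cos²(107° − 89°) = 0.3622 I₀ · cos²(18°) = 0.3276 I₀.
I₃ = I₂ cos²(47° − 107°) = 0.3276 I₀ · cos²(60°) = 0.0819 I₀.
I₄ = I₃ cos²(92° − 47°) = 0.0819 I₀ · cos²(45°) = 0.04095 I₀.
So 3.54 W/m² = 0.04095 I₀, giving I₀ = 3.54/0.04095 = 86.45 W/m².

I₀ ≈ 86.4 W/m²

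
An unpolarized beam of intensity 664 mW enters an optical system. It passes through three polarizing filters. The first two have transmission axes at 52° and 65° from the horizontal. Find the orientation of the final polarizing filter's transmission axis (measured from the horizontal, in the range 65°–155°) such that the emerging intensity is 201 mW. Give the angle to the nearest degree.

θ ≈ 102°

Unpolarized light through the first polarizer → I₁ = ½ I₀, now polarized at 52°.
I₂ = I₁ cos²(65° − 52°) = 0.5 I₀ · cos²(13°) = 0.4747 I₀.
Target fraction: 201 / 664 mW = 0.3027 of I₀.
Need I₃/I₀ = 0.3027, so cos²(θ − 65°) = 0.3027 / 0.4747 = 0.6377.
θ − 65° = arccos(√0.6377) = 37.0°, giving θ ≈ 65 + 37.0 = 102.0°.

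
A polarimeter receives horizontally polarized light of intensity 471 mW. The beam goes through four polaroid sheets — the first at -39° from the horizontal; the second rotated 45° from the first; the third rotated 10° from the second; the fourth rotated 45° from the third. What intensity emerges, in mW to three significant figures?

I ≈ 69.0 mW

I₁ = 471 mW · cos²(39°) = 284.5 mW.
I₂ = I₁ · cos²(45°) = 284.5 · 0.5 = 142.2 mW.
I₃ = I₂ · cos²(10°) = 142.2 · 0.9698 = 137.9 mW.
I₄ = I₃ · cos²(45°) = 137.9 · 0.5 = 68.97 mW.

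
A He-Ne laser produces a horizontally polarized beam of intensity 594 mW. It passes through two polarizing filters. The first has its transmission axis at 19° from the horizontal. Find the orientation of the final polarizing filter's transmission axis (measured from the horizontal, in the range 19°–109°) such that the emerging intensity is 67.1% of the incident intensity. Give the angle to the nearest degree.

I₁ = I₀ cos²(19° − 0°) = I₀ cos²(19°) = 0.894 I₀.
Need I₂/I₀ = 0.671, so cos²(θ − 19°) = 0.671 / 0.894 = 0.7506.
θ − 19° = arccos(√0.7506) = 30.0°, giving θ ≈ 19 + 30.0 = 49.0°.

θ ≈ 49°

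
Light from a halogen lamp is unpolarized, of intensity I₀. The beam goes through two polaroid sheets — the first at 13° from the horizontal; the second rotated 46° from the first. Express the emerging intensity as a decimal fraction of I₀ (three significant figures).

≈ 0.241 I₀

Unpolarized light through the first polarizer → I₁ = ½ I₀, now polarized at 13°.
I₂ = I₁ cos²(46°) = 0.5 · 0.4826 I₀ = 0.2413 I₀.
Transmitted fraction = 0.2413.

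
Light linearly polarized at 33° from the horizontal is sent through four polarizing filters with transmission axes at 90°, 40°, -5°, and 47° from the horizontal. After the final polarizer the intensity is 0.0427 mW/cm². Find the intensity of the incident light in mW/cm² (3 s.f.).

By Malus's law, I₁ = I₀ cos²(90° − 33°) = I₀ cos²(57°) = 0.2966 I₀.
I₂ = I₁ cos²(40° − 90°) = 0.2966 I₀ · cos²(50°) = 0.1226 I₀.
I₃ = I₂ cos²(-5° − 40°) = 0.1226 I₀ · cos²(45°) = 0.06128 I₀.
I₄ = I₃ cos²(47° + 5°) = 0.06128 I₀ · cos²(52°) = 0.02323 I₀.
So 0.0427 mW/cm² = 0.02323 I₀, giving I₀ = 0.0427/0.02323 = 1.838 mW/cm².

I₀ ≈ 1.84 mW/cm²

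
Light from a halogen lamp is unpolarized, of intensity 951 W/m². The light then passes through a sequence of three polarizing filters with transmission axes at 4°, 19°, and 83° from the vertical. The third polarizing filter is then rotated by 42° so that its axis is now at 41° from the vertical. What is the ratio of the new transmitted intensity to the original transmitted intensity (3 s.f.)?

I_new/I_old ≈ 4.47

Before rotation:
Unpolarized light through the first polarizer → I₁ = ½ I₀, now polarized at 4°.
I₂ = I₁ cos²(19° − 4°) = 0.5 I₀ · cos²(15°) = 0.4665 I₀.
I₃ = I₂ cos²(83° − 19°) = 0.4665 I₀ · cos²(64°) = 0.08965 I₀.
After rotation:
Unpolarized light through the first polarizer → I₁ = ½ I₀, now polarized at 4°.
I₂ = I₁ cos²(19° − 4°) = 0.5 I₀ · cos²(15°) = 0.4665 I₀.
I₃ = I₂ cos²(41° − 19°) = 0.4665 I₀ · cos²(22°) = 0.401 I₀.
Ratio = 0.401 / 0.08965 = 4.474.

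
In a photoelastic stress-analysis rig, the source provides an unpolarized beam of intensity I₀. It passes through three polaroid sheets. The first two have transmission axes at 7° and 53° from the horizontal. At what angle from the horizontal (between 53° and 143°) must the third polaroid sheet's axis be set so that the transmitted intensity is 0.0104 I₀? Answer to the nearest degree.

θ ≈ 131°

Unpolarized light through the first polarizer → I₁ = ½ I₀, now polarized at 7°.
I₂ = I₁ cos²(53° − 7°) = 0.5 I₀ · cos²(46°) = 0.2413 I₀.
Need I₃/I₀ = 0.0104, so cos²(θ − 53°) = 0.0104 / 0.2413 = 0.0431.
θ − 53° = arccos(√0.0431) = 78.0°, giving θ ≈ 53 + 78.0 = 131.0°.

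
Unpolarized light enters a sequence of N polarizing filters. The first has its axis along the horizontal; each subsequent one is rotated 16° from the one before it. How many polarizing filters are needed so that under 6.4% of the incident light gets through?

N = 28

First polarizer halves the unpolarized light: factor 1/2.
Each further stage multiplies by cos²(16°) = 0.924.
After N polarizers: T = 0.5·0.924^(N−1). Require T < 0.064 ⇒ N−1 > ln(0.064/0.5)/ln(0.924) = 26.02, so N−1 ≥ 27 and N = 28.
Check: N=28 gives T = 0.05921 < 0.064; N=27 gives T = 0.06408.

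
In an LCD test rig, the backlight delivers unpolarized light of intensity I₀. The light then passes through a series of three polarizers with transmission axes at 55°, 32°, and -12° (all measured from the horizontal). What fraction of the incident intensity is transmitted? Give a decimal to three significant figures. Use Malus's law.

Unpolarized light through the first polarizer → I₁ = ½ I₀, now polarized at 55°.
I₂ = I₁ cos²(32° − 55°) = 0.5 I₀ · cos²(23°) = 0.4237 I₀.
I₃ = I₂ cos²(-12° − 32°) = 0.4237 I₀ · cos²(44°) = 0.2192 I₀.
Transmitted fraction = 0.2192.

≈ 0.219 I₀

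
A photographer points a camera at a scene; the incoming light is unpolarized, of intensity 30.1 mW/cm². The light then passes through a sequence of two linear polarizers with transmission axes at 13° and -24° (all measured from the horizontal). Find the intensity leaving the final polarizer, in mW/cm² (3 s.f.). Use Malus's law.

Unpolarized light through the first polarizer → I₁ = 30.1 mW/cm²/2 = 15.05 mW/cm², polarized at 13°.
I₂ = I₁ · cos²(37°) = 15.05 · 0.6378 = 9.599 mW/cm².

I ≈ 9.60 mW/cm²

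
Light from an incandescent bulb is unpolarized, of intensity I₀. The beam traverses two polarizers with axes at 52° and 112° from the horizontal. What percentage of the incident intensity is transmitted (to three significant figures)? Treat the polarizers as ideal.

≈ 12.5%

Unpolarized light through the first polarizer → I₁ = ½ I₀, now polarized at 52°.
I₂ = I₁ cos²(112° − 52°) = 0.5 I₀ · cos²(60°) = 0.125 I₀.
That is 12.5% of the incident intensity.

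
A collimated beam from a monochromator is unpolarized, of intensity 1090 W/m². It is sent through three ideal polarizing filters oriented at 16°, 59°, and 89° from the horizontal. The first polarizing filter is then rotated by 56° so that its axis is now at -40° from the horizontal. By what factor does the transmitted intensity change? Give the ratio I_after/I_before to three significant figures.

I_new/I_old ≈ 0.0458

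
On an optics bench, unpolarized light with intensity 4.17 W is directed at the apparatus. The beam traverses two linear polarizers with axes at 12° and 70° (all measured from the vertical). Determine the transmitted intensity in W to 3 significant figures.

Unpolarized light through the first polarizer → I₁ = 4.17 W/2 = 2.085 W, polarized at 12°.
I₂ = I₁ · cos²(58°) = 2.085 · 0.2808 = 0.5855 W.

I ≈ 0.585 W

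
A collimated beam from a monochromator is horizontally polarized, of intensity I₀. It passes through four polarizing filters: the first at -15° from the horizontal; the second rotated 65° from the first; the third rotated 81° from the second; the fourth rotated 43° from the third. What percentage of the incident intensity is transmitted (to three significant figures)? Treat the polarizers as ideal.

I₁ = I₀ cos²(-15° − 0°) = I₀ cos²(15°) = 0.933 I₀.
I₂ = I₁ cos²(65°) = 0.933 · 0.1786 I₀ = 0.1666 I₀.
I₃ = I₂ cos²(81°) = 0.1666 · 0.02447 I₀ = 0.004078 I₀.
I₄ = I₃ cos²(43°) = 0.004078 · 0.5349 I₀ = 0.002181 I₀.
That is 0.2181% of the incident intensity.

≈ 0.218%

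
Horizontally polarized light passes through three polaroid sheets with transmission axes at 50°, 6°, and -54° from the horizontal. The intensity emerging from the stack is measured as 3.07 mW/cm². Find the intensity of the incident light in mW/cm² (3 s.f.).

I₁ = I₀ cos²(50° − 0°) = I₀ cos²(50°) = 0.4132 I₀.
I₂ = I₁ cos²(6° − 50°) = 0.4132 I₀ · cos²(44°) = 0.2138 I₀.
I₃ = I₂ cos²(-54° − 6°) = 0.2138 I₀ · cos²(60°) = 0.05345 I₀.
So 3.07 mW/cm² = 0.05345 I₀, giving I₀ = 3.07/0.05345 = 57.44 mW/cm².

I₀ ≈ 57.4 mW/cm²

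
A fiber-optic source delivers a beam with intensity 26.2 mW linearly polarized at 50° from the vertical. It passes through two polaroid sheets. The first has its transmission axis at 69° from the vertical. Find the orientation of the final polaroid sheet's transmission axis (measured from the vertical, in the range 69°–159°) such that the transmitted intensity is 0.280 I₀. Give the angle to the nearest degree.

θ ≈ 125°

By Malus's law, I₁ = I₀ cos²(69° − 50°) = I₀ cos²(19°) = 0.894 I₀.
Need I₂/I₀ = 0.28, so cos²(θ − 69°) = 0.28 / 0.894 = 0.3132.
θ − 69° = arccos(√0.3132) = 56.0°, giving θ ≈ 69 + 56.0 = 125.0°.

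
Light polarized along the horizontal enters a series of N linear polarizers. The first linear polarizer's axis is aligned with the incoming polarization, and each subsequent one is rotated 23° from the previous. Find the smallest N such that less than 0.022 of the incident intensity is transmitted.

N = 25

First polarizer is aligned with the polarization: full transmission.
Each further stage multiplies by cos²(23°) = 0.8473.
After N polarizers: T = 0.8473^(N−1). Require T < 0.022 ⇒ N−1 > ln(0.022)/ln(0.8473) = 23.04, so N−1 ≥ 24 and N = 25.
Check: N=25 gives T = 0.01876 < 0.022; N=24 gives T = 0.02214.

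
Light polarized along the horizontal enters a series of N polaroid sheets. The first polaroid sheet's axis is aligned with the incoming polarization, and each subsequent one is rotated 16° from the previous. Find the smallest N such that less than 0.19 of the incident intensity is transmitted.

First polarizer is aligned with the polarization: full transmission.
Each further stage multiplies by cos²(16°) = 0.924.
After N polarizers: T = 0.924^(N−1). Require T < 0.19 ⇒ N−1 > ln(0.19)/ln(0.924) = 21.02, so N−1 ≥ 22 and N = 23.
Check: N=23 gives T = 0.1758 < 0.19; N=22 gives T = 0.1903.

N = 23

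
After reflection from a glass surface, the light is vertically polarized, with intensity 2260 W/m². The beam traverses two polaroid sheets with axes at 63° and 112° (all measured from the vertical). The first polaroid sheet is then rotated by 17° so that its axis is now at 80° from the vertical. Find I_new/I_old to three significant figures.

I_new/I_old ≈ 0.244

Before rotation:
I₁ = I₀ cos²(63° − 0°) = I₀ cos²(63°) = 0.2061 I₀.
I₂ = I₁ cos²(112° − 63°) = 0.2061 I₀ · cos²(49°) = 0.08871 I₀.
After rotation:
I₁ = I₀ cos²(80° − 0°) = I₀ cos²(80°) = 0.03015 I₀.
I₂ = I₁ cos²(112° − 80°) = 0.03015 I₀ · cos²(32°) = 0.02169 I₀.
Ratio = 0.02169 / 0.08871 = 0.2445.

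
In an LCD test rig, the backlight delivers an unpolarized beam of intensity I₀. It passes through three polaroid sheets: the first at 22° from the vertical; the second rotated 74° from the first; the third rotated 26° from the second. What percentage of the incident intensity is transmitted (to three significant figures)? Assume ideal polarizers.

Unpolarized light through the first polarizer → I₁ = ½ I₀, now polarized at 22°.
I₂ = I₁ cos²(74°) = 0.5 · 0.07598 I₀ = 0.03799 I₀.
I₃ = I₂ cos²(26°) = 0.03799 · 0.8078 I₀ = 0.03069 I₀.
That is 3.069% of the incident intensity.

≈ 3.07%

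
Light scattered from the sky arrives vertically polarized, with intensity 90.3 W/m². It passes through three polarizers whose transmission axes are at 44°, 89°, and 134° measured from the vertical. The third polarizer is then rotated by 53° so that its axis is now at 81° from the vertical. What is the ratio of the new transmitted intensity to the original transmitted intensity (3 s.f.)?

I_new/I_old ≈ 1.96

Before rotation:
I₁ = I₀ cos²(44° − 0°) = I₀ cos²(44°) = 0.5174 I₀.
I₂ = I₁ cos²(89° − 44°) = 0.5174 I₀ · cos²(45°) = 0.2587 I₀.
I₃ = I₂ cos²(134° − 89°) = 0.2587 I₀ · cos²(45°) = 0.1294 I₀.
After rotation:
I₁ = I₀ cos²(44° − 0°) = I₀ cos²(44°) = 0.5174 I₀.
I₂ = I₁ cos²(89° − 44°) = 0.5174 I₀ · cos²(45°) = 0.2587 I₀.
I₃ = I₂ cos²(81° − 89°) = 0.2587 I₀ · cos²(8°) = 0.2537 I₀.
Ratio = 0.2537 / 0.1294 = 1.961.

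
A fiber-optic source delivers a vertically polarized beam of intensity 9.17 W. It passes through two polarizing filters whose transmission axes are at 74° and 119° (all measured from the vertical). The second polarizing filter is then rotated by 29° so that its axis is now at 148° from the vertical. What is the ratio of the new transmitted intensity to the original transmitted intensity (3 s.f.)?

Before rotation:
By Malus's law, I₁ = I₀ cos²(74° − 0°) = I₀ cos²(74°) = 0.07598 I₀.
I₂ = I₁ cos²(119° − 74°) = 0.07598 I₀ · cos²(45°) = 0.03799 I₀.
After rotation:
I₁ = I₀ cos²(74° − 0°) = I₀ cos²(74°) = 0.07598 I₀.
I₂ = I₁ cos²(148° − 74°) = 0.07598 I₀ · cos²(74°) = 0.005772 I₀.
Ratio = 0.005772 / 0.03799 = 0.152.

I_new/I_old ≈ 0.152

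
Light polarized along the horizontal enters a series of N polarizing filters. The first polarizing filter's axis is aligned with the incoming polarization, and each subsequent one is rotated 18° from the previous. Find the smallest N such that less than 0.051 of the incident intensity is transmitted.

First polarizer is aligned with the polarization: full transmission.
Each further stage multiplies by cos²(18°) = 0.9045.
After N polarizers: T = 0.9045^(N−1). Require T < 0.051 ⇒ N−1 > ln(0.051)/ln(0.9045) = 29.65, so N−1 ≥ 30 and N = 31.
Check: N=31 gives T = 0.04925 < 0.051; N=30 gives T = 0.05445.

N = 31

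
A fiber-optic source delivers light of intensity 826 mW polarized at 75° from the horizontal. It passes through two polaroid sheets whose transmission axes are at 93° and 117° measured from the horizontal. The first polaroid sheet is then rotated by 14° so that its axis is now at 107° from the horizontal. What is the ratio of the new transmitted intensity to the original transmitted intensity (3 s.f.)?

Before rotation:
By Malus's law, I₁ = I₀ cos²(93° − 75°) = I₀ cos²(18°) = 0.9045 I₀.
I₂ = I₁ cos²(117° − 93°) = 0.9045 I₀ · cos²(24°) = 0.7549 I₀.
After rotation:
I₁ = I₀ cos²(107° − 75°) = I₀ cos²(32°) = 0.7192 I₀.
I₂ = I₁ cos²(117° − 107°) = 0.7192 I₀ · cos²(10°) = 0.6975 I₀.
Ratio = 0.6975 / 0.7549 = 0.924.

I_new/I_old ≈ 0.924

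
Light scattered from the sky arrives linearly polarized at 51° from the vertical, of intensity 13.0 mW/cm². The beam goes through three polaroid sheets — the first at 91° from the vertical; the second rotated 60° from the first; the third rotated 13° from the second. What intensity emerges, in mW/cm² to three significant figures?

I₁ = 13.0 mW/cm² · cos²(40°) = 7.629 mW/cm².
I₂ = I₁ · cos²(60°) = 7.629 · 0.25 = 1.907 mW/cm².
I₃ = I₂ · cos²(13°) = 1.907 · 0.9494 = 1.811 mW/cm².

I ≈ 1.81 mW/cm²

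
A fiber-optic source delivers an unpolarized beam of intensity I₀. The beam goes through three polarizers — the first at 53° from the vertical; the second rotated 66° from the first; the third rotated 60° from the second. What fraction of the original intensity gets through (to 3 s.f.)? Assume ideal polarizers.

≈ 0.0207 I₀

Unpolarized light through the first polarizer → I₁ = ½ I₀, now polarized at 53°.
I₂ = I₁ cos²(66°) = 0.5 · 0.1654 I₀ = 0.08272 I₀.
I₃ = I₂ cos²(60°) = 0.08272 · 0.25 I₀ = 0.02068 I₀.
Transmitted fraction = 0.02068.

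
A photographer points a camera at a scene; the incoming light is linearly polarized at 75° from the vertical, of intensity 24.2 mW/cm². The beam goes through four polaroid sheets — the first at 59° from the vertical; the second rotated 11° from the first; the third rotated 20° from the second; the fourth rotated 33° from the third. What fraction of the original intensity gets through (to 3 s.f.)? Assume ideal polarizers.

I/I₀ ≈ 0.553

I₁ = 24.2 mW/cm² · cos²(16°) = 22.36 mW/cm².
I₂ = I₁ · cos²(11°) = 22.36 · 0.9636 = 21.55 mW/cm².
I₃ = I₂ · cos²(20°) = 21.55 · 0.883 = 19.03 mW/cm².
I₄ = I₃ · cos²(33°) = 19.03 · 0.7034 = 13.38 mW/cm².
Transmitted fraction = 0.553.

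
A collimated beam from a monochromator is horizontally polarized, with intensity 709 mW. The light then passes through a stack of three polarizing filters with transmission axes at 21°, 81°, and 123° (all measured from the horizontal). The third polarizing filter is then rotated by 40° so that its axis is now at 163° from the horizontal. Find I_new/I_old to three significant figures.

I_new/I_old ≈ 0.0351

Before rotation:
By Malus's law, I₁ = I₀ cos²(21° − 0°) = I₀ cos²(21°) = 0.8716 I₀.
I₂ = I₁ cos²(81° − 21°) = 0.8716 I₀ · cos²(60°) = 0.2179 I₀.
I₃ = I₂ cos²(123° − 81°) = 0.2179 I₀ · cos²(42°) = 0.1203 I₀.
After rotation:
I₁ = I₀ cos²(21° − 0°) = I₀ cos²(21°) = 0.8716 I₀.
I₂ = I₁ cos²(81° − 21°) = 0.8716 I₀ · cos²(60°) = 0.2179 I₀.
I₃ = I₂ cos²(163° − 81°) = 0.2179 I₀ · cos²(82°) = 0.00422 I₀.
Ratio = 0.00422 / 0.1203 = 0.03507.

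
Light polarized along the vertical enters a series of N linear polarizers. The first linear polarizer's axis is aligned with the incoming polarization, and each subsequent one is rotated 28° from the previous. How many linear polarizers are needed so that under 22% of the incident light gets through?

N = 8

First polarizer is aligned with the polarization: full transmission.
Each further stage multiplies by cos²(28°) = 0.7796.
After N polarizers: T = 0.7796^(N−1). Require T < 0.22 ⇒ N−1 > ln(0.22)/ln(0.7796) = 6.08, so N−1 ≥ 7 and N = 8.
Check: N=8 gives T = 0.175 < 0.22; N=7 gives T = 0.2245.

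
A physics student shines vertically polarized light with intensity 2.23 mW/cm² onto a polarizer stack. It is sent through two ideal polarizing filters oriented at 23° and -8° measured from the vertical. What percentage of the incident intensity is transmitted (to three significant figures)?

≈ 62.3%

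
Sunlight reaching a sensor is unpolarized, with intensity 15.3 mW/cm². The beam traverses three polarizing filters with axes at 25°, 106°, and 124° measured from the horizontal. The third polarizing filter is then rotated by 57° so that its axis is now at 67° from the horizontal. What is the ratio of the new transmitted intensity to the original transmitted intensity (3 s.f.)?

I_new/I_old ≈ 0.668

Before rotation:
Unpolarized light through the first polarizer → I₁ = ½ I₀, now polarized at 25°.
I₂ = I₁ cos²(106° − 25°) = 0.5 I₀ · cos²(81°) = 0.01224 I₀.
I₃ = I₂ cos²(124° − 106°) = 0.01224 I₀ · cos²(18°) = 0.01107 I₀.
After rotation:
Unpolarized light through the first polarizer → I₁ = ½ I₀, now polarized at 25°.
I₂ = I₁ cos²(106° − 25°) = 0.5 I₀ · cos²(81°) = 0.01224 I₀.
I₃ = I₂ cos²(67° − 106°) = 0.01224 I₀ · cos²(39°) = 0.00739 I₀.
Ratio = 0.00739 / 0.01107 = 0.6677.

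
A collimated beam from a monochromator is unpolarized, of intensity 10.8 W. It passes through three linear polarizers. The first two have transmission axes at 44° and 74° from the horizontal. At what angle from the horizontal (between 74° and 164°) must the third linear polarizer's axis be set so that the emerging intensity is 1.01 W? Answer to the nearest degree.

θ ≈ 134°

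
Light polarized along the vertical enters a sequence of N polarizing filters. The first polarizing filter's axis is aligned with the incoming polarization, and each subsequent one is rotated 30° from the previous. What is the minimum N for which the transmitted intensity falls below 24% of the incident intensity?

N = 6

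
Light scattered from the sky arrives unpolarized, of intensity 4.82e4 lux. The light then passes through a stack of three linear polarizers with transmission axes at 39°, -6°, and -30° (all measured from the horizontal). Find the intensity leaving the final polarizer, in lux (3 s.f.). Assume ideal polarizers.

Unpolarized light through the first polarizer → I₁ = 4.82e4 lux/2 = 2.41e+04 lux, polarized at 39°.
I₂ = I₁ · cos²(45°) = 2.41e+04 · 0.5 = 1.205e+04 lux.
I₃ = I₂ · cos²(24°) = 1.205e+04 · 0.8346 = 1.006e+04 lux.

I ≈ 1.01e4 lux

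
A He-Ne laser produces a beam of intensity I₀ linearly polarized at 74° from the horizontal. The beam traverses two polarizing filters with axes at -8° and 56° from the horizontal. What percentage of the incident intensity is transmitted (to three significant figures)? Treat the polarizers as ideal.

≈ 0.372%

I₁ = I₀ cos²(-8° − 74°) = I₀ cos²(82°) = 0.01937 I₀.
I₂ = I₁ cos²(56° + 8°) = 0.01937 I₀ · cos²(64°) = 0.003722 I₀.
That is 0.3722% of the incident intensity.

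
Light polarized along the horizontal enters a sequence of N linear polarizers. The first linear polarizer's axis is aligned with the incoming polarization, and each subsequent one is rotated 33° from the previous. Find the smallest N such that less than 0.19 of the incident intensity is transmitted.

First polarizer is aligned with the polarization: full transmission.
Each further stage multiplies by cos²(33°) = 0.7034.
After N polarizers: T = 0.7034^(N−1). Require T < 0.19 ⇒ N−1 > ln(0.19)/ln(0.7034) = 4.72, so N−1 ≥ 5 and N = 6.
Check: N=6 gives T = 0.1722 < 0.19; N=5 gives T = 0.2448.

N = 6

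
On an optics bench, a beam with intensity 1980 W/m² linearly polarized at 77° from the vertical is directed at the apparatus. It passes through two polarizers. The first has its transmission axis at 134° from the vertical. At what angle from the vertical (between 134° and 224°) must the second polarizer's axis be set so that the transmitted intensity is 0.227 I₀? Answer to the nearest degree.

I₁ = I₀ cos²(134° − 77°) = I₀ cos²(57°) = 0.2966 I₀.
Need I₂/I₀ = 0.227, so cos²(θ − 134°) = 0.227 / 0.2966 = 0.7653.
θ − 134° = arccos(√0.7653) = 29.0°, giving θ ≈ 134 + 29.0 = 163.0°.

θ ≈ 163°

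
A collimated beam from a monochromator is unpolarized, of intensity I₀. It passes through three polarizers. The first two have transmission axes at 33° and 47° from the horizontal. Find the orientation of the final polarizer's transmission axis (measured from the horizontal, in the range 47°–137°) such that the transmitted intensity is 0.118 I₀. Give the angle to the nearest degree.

θ ≈ 107°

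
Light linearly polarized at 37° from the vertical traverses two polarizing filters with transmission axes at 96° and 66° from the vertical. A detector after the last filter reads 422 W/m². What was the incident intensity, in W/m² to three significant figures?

I₀ ≈ 2120 W/m²

By Malus's law, I₁ = I₀ cos²(96° − 37°) = I₀ cos²(59°) = 0.2653 I₀.
I₂ = I₁ cos²(66° − 96°) = 0.2653 I₀ · cos²(30°) = 0.1989 I₀.
So 422 W/m² = 0.1989 I₀, giving I₀ = 422/0.1989 = 2121 W/m².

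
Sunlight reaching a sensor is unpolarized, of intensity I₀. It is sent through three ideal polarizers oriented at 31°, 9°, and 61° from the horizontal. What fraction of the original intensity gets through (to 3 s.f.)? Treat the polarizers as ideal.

Unpolarized light through the first polarizer → I₁ = ½ I₀, now polarized at 31°.
I₂ = I₁ cos²(9° − 31°) = 0.5 I₀ · cos²(22°) = 0.4298 I₀.
I₃ = I₂ cos²(61° − 9°) = 0.4298 I₀ · cos²(52°) = 0.1629 I₀.
Transmitted fraction = 0.1629.

≈ 0.163 I₀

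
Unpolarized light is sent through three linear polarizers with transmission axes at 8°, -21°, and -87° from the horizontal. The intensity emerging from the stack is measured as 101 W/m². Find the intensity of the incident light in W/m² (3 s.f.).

Unpolarized light through the first polarizer → I₁ = ½ I₀, now polarized at 8°.
I₂ = I₁ cos²(-21° − 8°) = 0.5 I₀ · cos²(29°) = 0.3825 I₀.
I₃ = I₂ cos²(-87° + 21°) = 0.3825 I₀ · cos²(66°) = 0.06328 I₀.
So 101 W/m² = 0.06328 I₀, giving I₀ = 101/0.06328 = 1596 W/m².

I₀ ≈ 1600 W/m²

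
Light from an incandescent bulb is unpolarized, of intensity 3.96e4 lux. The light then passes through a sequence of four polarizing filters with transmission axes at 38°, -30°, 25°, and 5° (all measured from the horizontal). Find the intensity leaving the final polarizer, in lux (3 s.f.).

I ≈ 807 lux

Unpolarized light through the first polarizer → I₁ = 3.96e4 lux/2 = 1.98e+04 lux, polarized at 38°.
I₂ = I₁ · cos²(68°) = 1.98e+04 · 0.1403 = 2779 lux.
I₃ = I₂ · cos²(55°) = 2779 · 0.329 = 914.1 lux.
I₄ = I₃ · cos²(20°) = 914.1 · 0.883 = 807.2 lux.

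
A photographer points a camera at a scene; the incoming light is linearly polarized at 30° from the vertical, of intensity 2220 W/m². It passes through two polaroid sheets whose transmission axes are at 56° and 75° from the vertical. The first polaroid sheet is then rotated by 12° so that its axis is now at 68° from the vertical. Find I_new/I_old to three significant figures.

I_new/I_old ≈ 0.847

Before rotation:
By Malus's law, I₁ = I₀ cos²(56° − 30°) = I₀ cos²(26°) = 0.8078 I₀.
I₂ = I₁ cos²(75° − 56°) = 0.8078 I₀ · cos²(19°) = 0.7222 I₀.
After rotation:
I₁ = I₀ cos²(68° − 30°) = I₀ cos²(38°) = 0.621 I₀.
I₂ = I₁ cos²(75° − 68°) = 0.621 I₀ · cos²(7°) = 0.6117 I₀.
Ratio = 0.6117 / 0.7222 = 0.847.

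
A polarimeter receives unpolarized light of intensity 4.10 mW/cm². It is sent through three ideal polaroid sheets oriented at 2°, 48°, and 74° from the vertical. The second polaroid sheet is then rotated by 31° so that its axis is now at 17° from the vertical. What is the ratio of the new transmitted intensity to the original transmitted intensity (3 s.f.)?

I_new/I_old ≈ 0.710

Before rotation:
Unpolarized light through the first polarizer → I₁ = ½ I₀, now polarized at 2°.
I₂ = I₁ cos²(48° − 2°) = 0.5 I₀ · cos²(46°) = 0.2413 I₀.
I₃ = I₂ cos²(74° − 48°) = 0.2413 I₀ · cos²(26°) = 0.1949 I₀.
After rotation:
Unpolarized light through the first polarizer → I₁ = ½ I₀, now polarized at 2°.
I₂ = I₁ cos²(17° − 2°) = 0.5 I₀ · cos²(15°) = 0.4665 I₀.
I₃ = I₂ cos²(74° − 17°) = 0.4665 I₀ · cos²(57°) = 0.1384 I₀.
Ratio = 0.1384 / 0.1949 = 0.71.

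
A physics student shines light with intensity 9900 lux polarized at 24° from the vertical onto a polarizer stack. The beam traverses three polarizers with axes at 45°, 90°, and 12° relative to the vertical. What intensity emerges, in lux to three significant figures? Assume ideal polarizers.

I ≈ 186 lux

By Malus's law, I₁ = 9900 lux · cos²(21°) = 8629 lux.
I₂ = I₁ · cos²(45°) = 8629 · 0.5 = 4314 lux.
I₃ = I₂ · cos²(78°) = 4314 · 0.04323 = 186.5 lux.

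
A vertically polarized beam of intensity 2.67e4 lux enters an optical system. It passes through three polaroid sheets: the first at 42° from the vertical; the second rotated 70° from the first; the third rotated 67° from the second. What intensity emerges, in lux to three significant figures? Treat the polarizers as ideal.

I ≈ 263 lux

By Malus's law, I₁ = 2.67e4 lux · cos²(42°) = 1.475e+04 lux.
I₂ = I₁ · cos²(70°) = 1.475e+04 · 0.117 = 1725 lux.
I₃ = I₂ · cos²(67°) = 1725 · 0.1527 = 263.3 lux.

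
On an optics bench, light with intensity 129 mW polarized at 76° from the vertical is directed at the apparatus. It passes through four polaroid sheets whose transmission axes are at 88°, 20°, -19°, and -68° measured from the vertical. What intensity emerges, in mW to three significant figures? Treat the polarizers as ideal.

I₁ = 129 mW · cos²(12°) = 123.4 mW.
I₂ = I₁ · cos²(68°) = 123.4 · 0.1403 = 17.32 mW.
I₃ = I₂ · cos²(39°) = 17.32 · 0.604 = 10.46 mW.
I₄ = I₃ · cos²(49°) = 10.46 · 0.4304 = 4.502 mW.

I ≈ 4.50 mW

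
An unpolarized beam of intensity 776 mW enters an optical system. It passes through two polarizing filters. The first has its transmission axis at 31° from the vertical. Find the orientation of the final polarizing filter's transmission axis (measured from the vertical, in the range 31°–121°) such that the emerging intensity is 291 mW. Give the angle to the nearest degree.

θ ≈ 61°

Unpolarized light through the first polarizer → I₁ = ½ I₀, now polarized at 31°.
Target fraction: 291 / 776 mW = 0.375 of I₀.
Need I₂/I₀ = 0.375, so cos²(θ − 31°) = 0.375 / 0.5 = 0.75.
θ − 31° = arccos(√0.75) = 30.0°, giving θ ≈ 31 + 30.0 = 61.0°.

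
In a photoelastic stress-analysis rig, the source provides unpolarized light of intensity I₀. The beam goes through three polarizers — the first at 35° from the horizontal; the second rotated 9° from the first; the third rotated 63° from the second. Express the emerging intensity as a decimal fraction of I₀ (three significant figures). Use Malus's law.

≈ 0.101 I₀

Unpolarized light through the first polarizer → I₁ = ½ I₀, now polarized at 35°.
I₂ = I₁ cos²(9°) = 0.5 · 0.9755 I₀ = 0.4878 I₀.
I₃ = I₂ cos²(63°) = 0.4878 · 0.2061 I₀ = 0.1005 I₀.
Transmitted fraction = 0.1005.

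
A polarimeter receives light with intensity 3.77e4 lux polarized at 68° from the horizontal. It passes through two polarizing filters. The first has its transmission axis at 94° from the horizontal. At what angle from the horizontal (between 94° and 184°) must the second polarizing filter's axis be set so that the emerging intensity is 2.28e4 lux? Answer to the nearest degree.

By Malus's law, I₁ = I₀ cos²(94° − 68°) = I₀ cos²(26°) = 0.8078 I₀.
Target fraction: 2.28e4 / 3.77e4 lux = 0.6048 of I₀.
Need I₂/I₀ = 0.6048, so cos²(θ − 94°) = 0.6048 / 0.8078 = 0.7486.
θ − 94° = arccos(√0.7486) = 30.1°, giving θ ≈ 94 + 30.1 = 124.1°.

θ ≈ 124°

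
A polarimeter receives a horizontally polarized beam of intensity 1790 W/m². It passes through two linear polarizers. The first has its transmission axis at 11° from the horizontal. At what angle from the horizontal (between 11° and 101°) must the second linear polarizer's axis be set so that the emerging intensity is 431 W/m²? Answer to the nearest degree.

θ ≈ 71°

I₁ = I₀ cos²(11° − 0°) = I₀ cos²(11°) = 0.9636 I₀.
Target fraction: 431 / 1790 W/m² = 0.2408 of I₀.
Need I₂/I₀ = 0.2408, so cos²(θ − 11°) = 0.2408 / 0.9636 = 0.2499.
θ − 11° = arccos(√0.2499) = 60.0°, giving θ ≈ 11 + 60.0 = 71.0°.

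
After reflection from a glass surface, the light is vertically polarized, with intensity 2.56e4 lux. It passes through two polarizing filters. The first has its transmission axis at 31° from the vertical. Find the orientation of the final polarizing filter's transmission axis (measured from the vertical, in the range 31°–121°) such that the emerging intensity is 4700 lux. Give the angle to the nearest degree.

I₁ = I₀ cos²(31° − 0°) = I₀ cos²(31°) = 0.7347 I₀.
Target fraction: 4700 / 2.56e4 lux = 0.1836 of I₀.
Need I₂/I₀ = 0.1836, so cos²(θ − 31°) = 0.1836 / 0.7347 = 0.2499.
θ − 31° = arccos(√0.2499) = 60.0°, giving θ ≈ 31 + 60.0 = 91.0°.

θ ≈ 91°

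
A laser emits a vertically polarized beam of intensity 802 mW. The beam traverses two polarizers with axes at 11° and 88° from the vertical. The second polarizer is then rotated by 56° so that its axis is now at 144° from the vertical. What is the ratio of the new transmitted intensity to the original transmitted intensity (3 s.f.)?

Before rotation:
I₁ = I₀ cos²(11° − 0°) = I₀ cos²(11°) = 0.9636 I₀.
I₂ = I₁ cos²(88° − 11°) = 0.9636 I₀ · cos²(77°) = 0.04876 I₀.
After rotation:
I₁ = I₀ cos²(11° − 0°) = I₀ cos²(11°) = 0.9636 I₀.
Angle between axes 1 and 2: 47°. I₂ = 0.9636 I₀ · cos²(47°) = 0.4482 I₀.
Ratio = 0.4482 / 0.04876 = 9.192.

I_new/I_old ≈ 9.19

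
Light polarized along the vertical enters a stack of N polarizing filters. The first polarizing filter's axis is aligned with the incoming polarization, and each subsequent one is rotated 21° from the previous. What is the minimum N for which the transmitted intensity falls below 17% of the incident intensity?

First polarizer is aligned with the polarization: full transmission.
Each further stage multiplies by cos²(21°) = 0.8716.
After N polarizers: T = 0.8716^(N−1). Require T < 0.17 ⇒ N−1 > ln(0.17)/ln(0.8716) = 12.89, so N−1 ≥ 13 and N = 14.
Check: N=14 gives T = 0.1675 < 0.17; N=13 gives T = 0.1922.

N = 14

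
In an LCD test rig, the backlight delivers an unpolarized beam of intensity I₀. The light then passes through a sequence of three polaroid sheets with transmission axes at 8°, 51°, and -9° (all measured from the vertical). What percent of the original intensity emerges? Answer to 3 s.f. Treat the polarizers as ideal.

Unpolarized light through the first polarizer → I₁ = ½ I₀, now polarized at 8°.
I₂ = I₁ cos²(51° − 8°) = 0.5 I₀ · cos²(43°) = 0.2674 I₀.
I₃ = I₂ cos²(-9° − 51°) = 0.2674 I₀ · cos²(60°) = 0.06686 I₀.
That is 6.686% of the incident intensity.

≈ 6.69%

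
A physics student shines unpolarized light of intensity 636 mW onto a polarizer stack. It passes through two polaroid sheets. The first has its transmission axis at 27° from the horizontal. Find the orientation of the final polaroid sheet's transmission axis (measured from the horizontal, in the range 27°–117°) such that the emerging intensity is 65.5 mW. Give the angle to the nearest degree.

θ ≈ 90°

Unpolarized light through the first polarizer → I₁ = ½ I₀, now polarized at 27°.
Target fraction: 65.5 / 636 mW = 0.103 of I₀.
Need I₂/I₀ = 0.103, so cos²(θ − 27°) = 0.103 / 0.5 = 0.206.
θ − 27° = arccos(√0.206) = 63.0°, giving θ ≈ 27 + 63.0 = 90.0°.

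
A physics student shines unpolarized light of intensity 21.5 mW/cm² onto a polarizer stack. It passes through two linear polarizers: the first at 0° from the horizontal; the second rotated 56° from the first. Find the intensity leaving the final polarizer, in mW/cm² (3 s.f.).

I ≈ 3.36 mW/cm²

Unpolarized light through the first polarizer → I₁ = 21.5 mW/cm²/2 = 10.75 mW/cm², polarized at 0°.
I₂ = I₁ · cos²(56°) = 10.75 · 0.3127 = 3.361 mW/cm².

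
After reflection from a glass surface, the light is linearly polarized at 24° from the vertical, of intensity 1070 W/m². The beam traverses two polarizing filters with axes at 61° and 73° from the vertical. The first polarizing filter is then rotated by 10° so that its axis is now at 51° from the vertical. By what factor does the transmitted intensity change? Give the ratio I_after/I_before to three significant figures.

I_new/I_old ≈ 1.12

Before rotation:
I₁ = I₀ cos²(61° − 24°) = I₀ cos²(37°) = 0.6378 I₀.
I₂ = I₁ cos²(73° − 61°) = 0.6378 I₀ · cos²(12°) = 0.6102 I₀.
After rotation:
I₁ = I₀ cos²(51° − 24°) = I₀ cos²(27°) = 0.7939 I₀.
I₂ = I₁ cos²(73° − 51°) = 0.7939 I₀ · cos²(22°) = 0.6825 I₀.
Ratio = 0.6825 / 0.6102 = 1.118.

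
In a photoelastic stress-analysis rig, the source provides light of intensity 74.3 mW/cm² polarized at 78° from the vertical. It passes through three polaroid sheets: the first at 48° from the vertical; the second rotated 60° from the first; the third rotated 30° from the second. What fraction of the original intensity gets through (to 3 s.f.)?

I₁ = 74.3 mW/cm² · cos²(30°) = 55.73 mW/cm².
I₂ = I₁ · cos²(60°) = 55.73 · 0.25 = 13.93 mW/cm².
I₃ = I₂ · cos²(30°) = 13.93 · 0.75 = 10.45 mW/cm².
Transmitted fraction = 0.1406.

I/I₀ ≈ 0.141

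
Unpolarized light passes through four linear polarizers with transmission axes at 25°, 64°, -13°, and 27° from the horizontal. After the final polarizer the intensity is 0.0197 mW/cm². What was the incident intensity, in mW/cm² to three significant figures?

I₀ ≈ 2.20 mW/cm²

Unpolarized light through the first polarizer → I₁ = ½ I₀, now polarized at 25°.
I₂ = I₁ cos²(64° − 25°) = 0.5 I₀ · cos²(39°) = 0.302 I₀.
I₃ = I₂ cos²(-13° − 64°) = 0.302 I₀ · cos²(77°) = 0.01528 I₀.
I₄ = I₃ cos²(27° + 13°) = 0.01528 I₀ · cos²(40°) = 0.008967 I₀.
So 0.0197 mW/cm² = 0.008967 I₀, giving I₀ = 0.0197/0.008967 = 2.197 mW/cm².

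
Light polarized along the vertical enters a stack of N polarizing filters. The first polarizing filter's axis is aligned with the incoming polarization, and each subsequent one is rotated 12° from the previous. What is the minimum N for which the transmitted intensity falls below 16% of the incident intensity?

First polarizer is aligned with the polarization: full transmission.
Each further stage multiplies by cos²(12°) = 0.9568.
After N polarizers: T = 0.9568^(N−1). Require T < 0.16 ⇒ N−1 > ln(0.16)/ln(0.9568) = 41.47, so N−1 ≥ 42 and N = 43.
Check: N=43 gives T = 0.1563 < 0.16; N=42 gives T = 0.1634.

N = 43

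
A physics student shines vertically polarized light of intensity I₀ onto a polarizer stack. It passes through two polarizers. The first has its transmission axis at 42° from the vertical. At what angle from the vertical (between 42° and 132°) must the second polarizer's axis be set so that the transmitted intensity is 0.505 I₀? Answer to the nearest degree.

θ ≈ 59°

I₁ = I₀ cos²(42° − 0°) = I₀ cos²(42°) = 0.5523 I₀.
Need I₂/I₀ = 0.505, so cos²(θ − 42°) = 0.505 / 0.5523 = 0.9144.
θ − 42° = arccos(√0.9144) = 17.0°, giving θ ≈ 42 + 17.0 = 59.0°.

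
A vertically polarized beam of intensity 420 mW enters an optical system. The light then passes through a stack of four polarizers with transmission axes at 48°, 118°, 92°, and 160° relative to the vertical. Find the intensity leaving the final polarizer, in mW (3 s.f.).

I ≈ 2.49 mW

By Malus's law, I₁ = 420 mW · cos²(48°) = 188 mW.
I₂ = I₁ · cos²(70°) = 188 · 0.117 = 22 mW.
I₃ = I₂ · cos²(26°) = 22 · 0.8078 = 17.77 mW.
I₄ = I₃ · cos²(68°) = 17.77 · 0.1403 = 2.494 mW.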